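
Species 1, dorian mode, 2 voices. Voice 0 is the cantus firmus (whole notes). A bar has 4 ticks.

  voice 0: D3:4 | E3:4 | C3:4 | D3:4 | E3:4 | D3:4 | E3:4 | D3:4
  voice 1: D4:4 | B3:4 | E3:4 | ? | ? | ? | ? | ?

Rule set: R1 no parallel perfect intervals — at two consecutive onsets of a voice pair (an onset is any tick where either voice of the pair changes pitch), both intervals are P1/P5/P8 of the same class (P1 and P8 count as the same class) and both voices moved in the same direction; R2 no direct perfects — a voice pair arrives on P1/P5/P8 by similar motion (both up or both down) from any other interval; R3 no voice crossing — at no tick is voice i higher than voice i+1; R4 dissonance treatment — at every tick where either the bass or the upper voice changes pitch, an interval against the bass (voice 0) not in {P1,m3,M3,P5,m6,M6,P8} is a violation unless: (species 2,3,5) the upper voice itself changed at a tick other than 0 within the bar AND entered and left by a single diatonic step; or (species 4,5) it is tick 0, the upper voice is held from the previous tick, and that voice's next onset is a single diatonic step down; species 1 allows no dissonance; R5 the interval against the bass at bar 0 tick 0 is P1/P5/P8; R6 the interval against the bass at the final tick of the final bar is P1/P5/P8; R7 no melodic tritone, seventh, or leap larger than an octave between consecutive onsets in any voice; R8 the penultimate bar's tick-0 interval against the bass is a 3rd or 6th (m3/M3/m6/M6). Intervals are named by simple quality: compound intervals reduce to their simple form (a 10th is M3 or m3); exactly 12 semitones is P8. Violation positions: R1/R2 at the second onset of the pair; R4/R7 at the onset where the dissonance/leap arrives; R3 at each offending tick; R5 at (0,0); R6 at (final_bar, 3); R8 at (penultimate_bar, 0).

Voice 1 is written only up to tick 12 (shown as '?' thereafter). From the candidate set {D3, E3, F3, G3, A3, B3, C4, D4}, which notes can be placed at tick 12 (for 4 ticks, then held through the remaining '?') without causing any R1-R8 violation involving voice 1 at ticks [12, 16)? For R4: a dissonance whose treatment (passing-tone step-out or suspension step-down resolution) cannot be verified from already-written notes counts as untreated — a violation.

{B3, D3, F3}

D3: legal
E3: violates R4
F3: legal
G3: violates R4
A3: violates R2
B3: legal
C4: violates R4
D4: violates R2,R7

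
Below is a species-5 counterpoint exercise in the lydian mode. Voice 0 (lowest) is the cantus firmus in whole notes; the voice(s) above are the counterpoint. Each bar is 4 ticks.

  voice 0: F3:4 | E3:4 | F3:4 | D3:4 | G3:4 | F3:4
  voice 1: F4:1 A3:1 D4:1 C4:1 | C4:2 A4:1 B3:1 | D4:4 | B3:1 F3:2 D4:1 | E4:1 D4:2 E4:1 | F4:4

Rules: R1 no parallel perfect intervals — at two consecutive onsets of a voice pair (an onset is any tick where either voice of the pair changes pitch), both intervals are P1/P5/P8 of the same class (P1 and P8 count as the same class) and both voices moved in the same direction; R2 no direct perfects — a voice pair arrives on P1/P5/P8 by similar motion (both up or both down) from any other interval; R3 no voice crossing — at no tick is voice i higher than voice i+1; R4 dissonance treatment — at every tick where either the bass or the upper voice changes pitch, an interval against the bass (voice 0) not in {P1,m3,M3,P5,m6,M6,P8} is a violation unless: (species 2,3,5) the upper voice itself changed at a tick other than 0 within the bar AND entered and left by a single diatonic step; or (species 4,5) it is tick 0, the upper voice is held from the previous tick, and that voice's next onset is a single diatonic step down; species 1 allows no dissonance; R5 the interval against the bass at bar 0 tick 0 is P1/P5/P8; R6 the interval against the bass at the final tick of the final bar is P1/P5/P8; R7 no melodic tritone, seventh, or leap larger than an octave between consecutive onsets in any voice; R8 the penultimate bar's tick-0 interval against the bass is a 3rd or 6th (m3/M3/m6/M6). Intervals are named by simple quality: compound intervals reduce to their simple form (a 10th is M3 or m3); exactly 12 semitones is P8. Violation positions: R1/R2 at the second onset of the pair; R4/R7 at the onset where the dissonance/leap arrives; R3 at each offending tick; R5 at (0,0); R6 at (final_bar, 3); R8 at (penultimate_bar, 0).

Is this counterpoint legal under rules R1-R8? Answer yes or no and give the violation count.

No (3 violations)

bar 0: v0=F3 v1=F4 (P8)
bar 1: v0=E3 v1=C4 (m6)
bar 2: v0=F3 v1=D4 (M6)
bar 3: v0=D3 v1=B3 (M6)
bar 4: v0=G3 v1=E4 (M6)
bar 5: v0=F3 v1=F4 (P8)
  R4 @ bar1.2: E3/A4 P4 untreated
  R7 @ bar1.3: A4->B3 leap 10st
  R7 @ bar3.1: B3->F3 leap 6st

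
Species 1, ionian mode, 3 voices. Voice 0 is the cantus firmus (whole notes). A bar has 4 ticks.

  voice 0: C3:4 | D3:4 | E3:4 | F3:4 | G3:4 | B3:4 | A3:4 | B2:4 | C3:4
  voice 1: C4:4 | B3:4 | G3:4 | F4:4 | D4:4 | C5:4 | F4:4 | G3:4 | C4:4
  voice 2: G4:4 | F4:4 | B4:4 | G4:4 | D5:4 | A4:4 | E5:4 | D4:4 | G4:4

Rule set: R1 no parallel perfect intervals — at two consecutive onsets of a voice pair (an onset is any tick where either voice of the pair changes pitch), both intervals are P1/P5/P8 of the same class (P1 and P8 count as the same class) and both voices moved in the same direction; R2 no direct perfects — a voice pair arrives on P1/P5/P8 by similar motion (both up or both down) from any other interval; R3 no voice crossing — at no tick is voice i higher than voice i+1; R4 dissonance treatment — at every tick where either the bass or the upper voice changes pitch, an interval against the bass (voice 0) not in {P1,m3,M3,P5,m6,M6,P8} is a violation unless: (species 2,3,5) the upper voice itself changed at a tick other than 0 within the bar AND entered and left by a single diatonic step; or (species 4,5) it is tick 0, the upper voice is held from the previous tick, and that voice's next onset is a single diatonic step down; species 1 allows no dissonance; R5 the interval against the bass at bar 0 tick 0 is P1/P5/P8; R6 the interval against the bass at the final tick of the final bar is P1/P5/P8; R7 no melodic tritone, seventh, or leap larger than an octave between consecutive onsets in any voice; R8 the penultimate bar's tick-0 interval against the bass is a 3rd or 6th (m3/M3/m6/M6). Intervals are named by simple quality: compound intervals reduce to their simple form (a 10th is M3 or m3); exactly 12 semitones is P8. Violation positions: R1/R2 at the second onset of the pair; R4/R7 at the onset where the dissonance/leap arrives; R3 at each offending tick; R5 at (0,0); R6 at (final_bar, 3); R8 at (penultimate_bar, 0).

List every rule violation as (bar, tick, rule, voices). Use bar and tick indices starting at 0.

bar 0: v0=C3 v1=C4 v2=G4 downbeat P5
bar 1: v0=D3 v1=B3 v2=F4 downbeat m3
bar 2: v0=E3 v1=G3 v2=B4 downbeat P5
bar 3: v0=F3 v1=F4 v2=G4 downbeat M2
bar 4: v0=G3 v1=D4 v2=D5 downbeat P5
bar 5: v0=B3 v1=C5 v2=A4 downbeat m7
bar 6: v0=A3 v1=F4 v2=E5 downbeat P5
bar 7: v0=B2 v1=G3 v2=D4 downbeat m3
bar 8: v0=C3 v1=C4 v2=G4 downbeat P5
  -> R2 @ bar 2 tick 0 v(0, 2): D3/F4 m3 -> E3/B4 P5 similar
  -> R7 @ bar 2 tick 0 v(2,): F4->B4 leap 6st
  -> R2 @ bar 3 tick 0 v(0, 1): E3/G3 m3 -> F3/F4 P8 similar
  -> R4 @ bar 3 tick 0 v(0, 2): F3/G4 M2 untreated
  -> R7 @ bar 3 tick 0 v(1,): G3->F4 leap 10st
  -> R2 @ bar 4 tick 0 v(0, 2): F3/G4 M2 -> G3/D5 P5 similar
  -> R3 @ bar 5 tick 0 v(1, 2): C5 above A4
  -> R4 @ bar 5 tick 0 v(0, 1): B3/C5 m2 untreated
  -> R4 @ bar 5 tick 0 v(0, 2): B3/A4 m7 untreated
  -> R7 @ bar 5 tick 0 v(1,): D4->C5 leap 10st
  -> R3 @ bar 5 tick 1 v(1, 2): C5 above A4
  -> R3 @ bar 5 tick 2 v(1, 2): C5 above A4
  -> R3 @ bar 5 tick 3 v(1, 2): C5 above A4
  -> R2 @ bar 7 tick 0 v(1, 2): F4/E5 M7 -> G3/D4 P5 similar
  -> R7 @ bar 7 tick 0 v(0,): A3->B2 leap 10st
  -> R7 @ bar 7 tick 0 v(1,): F4->G3 leap 10st
  -> R7 @ bar 7 tick 0 v(2,): E5->D4 leap 14st
  -> R1 @ bar 8 tick 0 v(1, 2): G3/D4 P5 -> C4/G4 P5 similar
  -> R2 @ bar 8 tick 0 v(0, 1): B2/G3 m6 -> C3/C4 P8 similar
  -> R2 @ bar 8 tick 0 v(0, 2): B2/D4 m3 -> C3/G4 P5 similar

(2, 0, R2, (0, 2))
(2, 0, R7, (2,))
(3, 0, R2, (0, 1))
(3, 0, R4, (0, 2))
(3, 0, R7, (1,))
(4, 0, R2, (0, 2))
(5, 0, R3, (1, 2))
(5, 0, R4, (0, 1))
(5, 0, R4, (0, 2))
(5, 0, R7, (1,))
(5, 1, R3, (1, 2))
(5, 2, R3, (1, 2))
(5, 3, R3, (1, 2))
(7, 0, R2, (1, 2))
(7, 0, R7, (0,))
(7, 0, R7, (1,))
(7, 0, R7, (2,))
(8, 0, R1, (1, 2))
(8, 0, R2, (0, 1))
(8, 0, R2, (0, 2))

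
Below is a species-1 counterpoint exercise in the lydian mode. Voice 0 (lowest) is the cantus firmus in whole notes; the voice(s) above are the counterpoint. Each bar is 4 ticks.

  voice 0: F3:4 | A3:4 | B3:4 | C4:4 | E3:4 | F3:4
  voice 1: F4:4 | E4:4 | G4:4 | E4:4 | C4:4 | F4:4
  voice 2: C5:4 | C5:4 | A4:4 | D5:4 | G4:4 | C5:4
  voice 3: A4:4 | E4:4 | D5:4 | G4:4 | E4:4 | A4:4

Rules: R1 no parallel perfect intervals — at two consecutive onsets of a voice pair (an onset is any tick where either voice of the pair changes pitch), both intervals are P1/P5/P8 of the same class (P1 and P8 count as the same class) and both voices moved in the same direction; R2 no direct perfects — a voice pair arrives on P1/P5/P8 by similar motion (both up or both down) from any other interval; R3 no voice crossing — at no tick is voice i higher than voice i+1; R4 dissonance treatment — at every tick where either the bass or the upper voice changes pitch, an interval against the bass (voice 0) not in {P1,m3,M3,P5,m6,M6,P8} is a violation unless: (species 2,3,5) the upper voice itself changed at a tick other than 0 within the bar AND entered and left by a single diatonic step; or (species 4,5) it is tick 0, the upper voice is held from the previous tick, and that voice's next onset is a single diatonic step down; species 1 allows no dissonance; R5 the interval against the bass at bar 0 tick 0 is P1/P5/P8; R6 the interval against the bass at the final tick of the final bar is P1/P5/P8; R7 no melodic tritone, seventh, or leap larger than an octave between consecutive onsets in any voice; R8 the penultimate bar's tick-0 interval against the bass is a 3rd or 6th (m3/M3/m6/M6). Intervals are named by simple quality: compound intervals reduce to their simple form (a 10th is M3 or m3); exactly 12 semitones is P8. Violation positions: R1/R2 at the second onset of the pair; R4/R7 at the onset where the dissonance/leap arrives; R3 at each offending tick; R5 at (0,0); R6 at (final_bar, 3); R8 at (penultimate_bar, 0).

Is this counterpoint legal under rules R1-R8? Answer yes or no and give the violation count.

bar 0: v0=F3 v1=F4 v2=C5 v3=A4 (M3)
bar 1: v0=A3 v1=E4 v2=C5 v3=E4 (P5)
bar 2: v0=B3 v1=G4 v2=A4 v3=D5 (m3)
bar 3: v0=C4 v1=E4 v2=D5 v3=G4 (P5)
bar 4: v0=E3 v1=C4 v2=G4 v3=E4 (P8)
bar 5: v0=F3 v1=F4 v2=C5 v3=A4 (M3)
  R3 @ bar0.0: C5 above A4
  R5 @ bar0.0: opens on M3
  R3 @ bar0.1: C5 above A4
  R3 @ bar0.2: C5 above A4
  R3 @ bar0.3: C5 above A4
  R2 @ bar1.0: F4/A4 M3 -> E4/E4 P1 similar
  R3 @ bar1.0: C5 above E4
  R3 @ bar1.1: C5 above E4
  R3 @ bar1.2: C5 above E4
  R3 @ bar1.3: C5 above E4
  R2 @ bar2.0: E4/E4 P1 -> G4/D5 P5 similar
  R4 @ bar2.0: B3/A4 m7 untreated
  R7 @ bar2.0: E4->D5 leap 10st
  R3 @ bar3.0: D5 above G4
  R4 @ bar3.0: C4/D5 M2 untreated
  R3 @ bar3.1: D5 above G4
  R3 @ bar3.2: D5 above G4
  R3 @ bar3.3: D5 above G4
  R2 @ bar4.0: C4/G4 P5 -> E3/E4 P8 similar
  R2 @ bar4.0: E4/D5 m7 -> C4/G4 P5 similar
  R3 @ bar4.0: G4 above E4
  R8 @ bar4.0: penult P8 not 3rd/6th
  R3 @ bar4.1: G4 above E4
  R3 @ bar4.2: G4 above E4
  R3 @ bar4.3: G4 above E4
  R1 @ bar5.0: C4/G4 P5 -> F4/C5 P5 similar
  R2 @ bar5.0: E3/C4 m6 -> F3/F4 P8 similar
  R2 @ bar5.0: E3/G4 m3 -> F3/C5 P5 similar
  R3 @ bar5.0: C5 above A4
  R3 @ bar5.1: C5 above A4
  R3 @ bar5.2: C5 above A4
  R3 @ bar5.3: C5 above A4
  R6 @ bar5.3: closes on M3

No (33 violations)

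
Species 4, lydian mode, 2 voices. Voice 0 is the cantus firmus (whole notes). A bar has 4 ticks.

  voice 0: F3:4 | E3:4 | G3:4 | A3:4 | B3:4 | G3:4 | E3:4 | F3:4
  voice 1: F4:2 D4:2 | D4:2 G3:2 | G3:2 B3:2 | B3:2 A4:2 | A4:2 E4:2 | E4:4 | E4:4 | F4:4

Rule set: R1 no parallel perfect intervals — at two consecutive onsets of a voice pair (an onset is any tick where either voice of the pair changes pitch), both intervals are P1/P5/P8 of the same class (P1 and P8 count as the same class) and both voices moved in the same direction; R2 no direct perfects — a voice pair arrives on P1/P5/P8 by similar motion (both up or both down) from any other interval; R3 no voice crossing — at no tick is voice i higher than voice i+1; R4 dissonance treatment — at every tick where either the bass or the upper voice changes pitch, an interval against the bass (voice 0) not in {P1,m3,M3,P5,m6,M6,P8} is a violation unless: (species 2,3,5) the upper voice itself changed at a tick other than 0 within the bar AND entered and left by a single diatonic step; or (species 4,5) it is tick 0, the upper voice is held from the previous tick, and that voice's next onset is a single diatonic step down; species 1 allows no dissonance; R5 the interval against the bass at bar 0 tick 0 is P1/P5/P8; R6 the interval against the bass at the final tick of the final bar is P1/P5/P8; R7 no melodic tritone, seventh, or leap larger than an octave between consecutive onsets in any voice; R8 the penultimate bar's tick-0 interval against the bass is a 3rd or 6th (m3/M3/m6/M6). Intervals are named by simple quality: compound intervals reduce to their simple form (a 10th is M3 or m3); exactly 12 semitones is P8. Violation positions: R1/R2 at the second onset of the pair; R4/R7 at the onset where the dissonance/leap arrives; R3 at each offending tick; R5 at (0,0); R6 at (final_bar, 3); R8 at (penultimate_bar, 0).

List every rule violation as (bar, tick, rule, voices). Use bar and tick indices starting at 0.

bar 0: v0=F3 v1=F4 downbeat P8
bar 1: v0=E3 v1=D4 downbeat m7
bar 2: v0=G3 v1=G3 downbeat P1
bar 3: v0=A3 v1=B3 downbeat M2
bar 4: v0=B3 v1=A4 downbeat m7
bar 5: v0=G3 v1=E4 downbeat M6
bar 6: v0=E3 v1=E4 downbeat P8
bar 7: v0=F3 v1=F4 downbeat P8
  -> R4 @ bar 1 tick 0 v(0, 1): E3/D4 m7 untreated
  -> R4 @ bar 3 tick 0 v(0, 1): A3/B3 M2 untreated
  -> R7 @ bar 3 tick 2 v(1,): B3->A4 leap 10st
  -> R4 @ bar 4 tick 0 v(0, 1): B3/A4 m7 untreated
  -> R4 @ bar 4 tick 2 v(0, 1): B3/E4 P4 untreated
  -> R8 @ bar 6 tick 0 v(0, 1): penult P8 not 3rd/6th
  -> R1 @ bar 7 tick 0 v(0, 1): E3/E4 P8 -> F3/F4 P8 similar

(1, 0, R4, (0, 1))
(3, 0, R4, (0, 1))
(3, 2, R7, (1,))
(4, 0, R4, (0, 1))
(4, 2, R4, (0, 1))
(6, 0, R8, (0, 1))
(7, 0, R1, (0, 1))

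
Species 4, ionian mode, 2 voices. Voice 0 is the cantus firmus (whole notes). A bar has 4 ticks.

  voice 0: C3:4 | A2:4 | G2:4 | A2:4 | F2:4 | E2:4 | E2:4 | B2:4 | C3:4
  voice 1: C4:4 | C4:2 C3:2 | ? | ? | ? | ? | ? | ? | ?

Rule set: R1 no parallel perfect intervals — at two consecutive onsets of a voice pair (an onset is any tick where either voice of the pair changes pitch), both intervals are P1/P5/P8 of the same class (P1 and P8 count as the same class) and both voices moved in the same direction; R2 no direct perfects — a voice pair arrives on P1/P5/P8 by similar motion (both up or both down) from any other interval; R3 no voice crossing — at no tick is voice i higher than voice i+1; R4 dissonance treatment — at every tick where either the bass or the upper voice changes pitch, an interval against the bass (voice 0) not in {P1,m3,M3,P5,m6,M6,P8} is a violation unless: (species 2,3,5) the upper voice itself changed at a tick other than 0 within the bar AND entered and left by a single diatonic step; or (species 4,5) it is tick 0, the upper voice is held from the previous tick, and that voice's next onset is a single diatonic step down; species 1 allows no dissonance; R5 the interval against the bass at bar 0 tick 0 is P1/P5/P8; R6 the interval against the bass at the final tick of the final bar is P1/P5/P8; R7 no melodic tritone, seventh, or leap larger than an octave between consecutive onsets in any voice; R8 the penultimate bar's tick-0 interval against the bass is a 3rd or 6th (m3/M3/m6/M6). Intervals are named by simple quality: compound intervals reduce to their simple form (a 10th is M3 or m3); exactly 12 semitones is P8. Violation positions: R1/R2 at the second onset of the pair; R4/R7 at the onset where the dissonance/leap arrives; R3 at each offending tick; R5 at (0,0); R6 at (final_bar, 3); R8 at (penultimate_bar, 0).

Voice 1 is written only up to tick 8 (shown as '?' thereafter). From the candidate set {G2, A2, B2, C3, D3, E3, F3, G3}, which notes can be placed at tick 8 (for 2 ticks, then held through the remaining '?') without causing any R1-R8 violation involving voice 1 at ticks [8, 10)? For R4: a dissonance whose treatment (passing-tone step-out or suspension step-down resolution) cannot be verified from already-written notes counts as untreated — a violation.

G2: violates R2
A2: violates R4
B2: legal
C3: violates R4
D3: legal
E3: legal
F3: violates R4
G3: legal

{B2, D3, E3, G3}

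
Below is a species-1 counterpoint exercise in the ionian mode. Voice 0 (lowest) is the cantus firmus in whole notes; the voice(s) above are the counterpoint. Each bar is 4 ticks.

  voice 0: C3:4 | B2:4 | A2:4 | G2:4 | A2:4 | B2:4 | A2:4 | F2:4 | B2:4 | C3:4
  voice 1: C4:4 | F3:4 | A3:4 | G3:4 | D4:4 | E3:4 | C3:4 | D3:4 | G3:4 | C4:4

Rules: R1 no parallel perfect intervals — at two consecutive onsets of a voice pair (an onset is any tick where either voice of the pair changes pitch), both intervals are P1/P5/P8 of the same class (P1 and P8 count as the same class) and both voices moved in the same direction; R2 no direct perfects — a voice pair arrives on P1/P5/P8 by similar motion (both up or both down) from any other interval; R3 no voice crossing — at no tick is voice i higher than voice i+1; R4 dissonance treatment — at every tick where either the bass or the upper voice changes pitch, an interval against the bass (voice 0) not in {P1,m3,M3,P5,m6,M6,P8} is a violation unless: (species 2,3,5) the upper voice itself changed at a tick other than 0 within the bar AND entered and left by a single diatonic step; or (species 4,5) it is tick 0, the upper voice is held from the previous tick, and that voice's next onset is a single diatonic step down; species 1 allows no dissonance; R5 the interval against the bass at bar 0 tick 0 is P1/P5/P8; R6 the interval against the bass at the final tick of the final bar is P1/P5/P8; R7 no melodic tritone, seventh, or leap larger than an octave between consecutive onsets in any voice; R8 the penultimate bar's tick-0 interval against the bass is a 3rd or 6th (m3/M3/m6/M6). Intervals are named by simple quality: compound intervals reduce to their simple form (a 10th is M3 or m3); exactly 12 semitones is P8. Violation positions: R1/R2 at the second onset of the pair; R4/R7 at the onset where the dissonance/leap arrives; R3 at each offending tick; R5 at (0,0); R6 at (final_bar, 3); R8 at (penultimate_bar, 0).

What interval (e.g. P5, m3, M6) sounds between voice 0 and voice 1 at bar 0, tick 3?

voice 0=C3 voice 1=C4 -> P8

P8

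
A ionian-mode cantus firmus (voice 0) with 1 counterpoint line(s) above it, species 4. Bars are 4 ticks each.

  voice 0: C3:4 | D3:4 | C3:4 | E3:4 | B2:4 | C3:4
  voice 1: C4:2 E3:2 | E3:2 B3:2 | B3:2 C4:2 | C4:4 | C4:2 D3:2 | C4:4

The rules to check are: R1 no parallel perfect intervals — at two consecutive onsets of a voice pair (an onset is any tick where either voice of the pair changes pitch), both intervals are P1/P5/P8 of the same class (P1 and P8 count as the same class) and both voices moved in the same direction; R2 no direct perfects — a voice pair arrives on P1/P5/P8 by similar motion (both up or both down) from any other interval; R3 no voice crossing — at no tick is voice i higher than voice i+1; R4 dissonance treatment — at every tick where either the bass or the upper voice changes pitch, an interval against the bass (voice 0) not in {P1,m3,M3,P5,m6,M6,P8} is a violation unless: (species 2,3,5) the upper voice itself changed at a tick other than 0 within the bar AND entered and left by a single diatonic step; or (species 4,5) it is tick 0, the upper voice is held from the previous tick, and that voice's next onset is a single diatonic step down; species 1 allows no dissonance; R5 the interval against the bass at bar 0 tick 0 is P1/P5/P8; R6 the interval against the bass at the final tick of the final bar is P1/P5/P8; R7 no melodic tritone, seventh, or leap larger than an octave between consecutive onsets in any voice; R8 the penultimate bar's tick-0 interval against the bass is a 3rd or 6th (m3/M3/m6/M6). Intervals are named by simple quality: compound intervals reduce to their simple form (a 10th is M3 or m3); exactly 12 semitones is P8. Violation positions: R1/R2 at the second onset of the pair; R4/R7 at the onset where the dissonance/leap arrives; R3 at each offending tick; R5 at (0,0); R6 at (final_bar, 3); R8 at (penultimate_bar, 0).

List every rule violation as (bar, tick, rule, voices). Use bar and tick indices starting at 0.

(1, 0, R4, (0, 1))
(2, 0, R4, (0, 1))
(4, 0, R4, (0, 1))
(4, 0, R8, (0, 1))
(4, 2, R7, (1,))
(5, 0, R2, (0, 1))
(5, 0, R7, (1,))

bar 0: v0=C3 v1=C4 downbeat P8
bar 1: v0=D3 v1=E3 downbeat M2
bar 2: v0=C3 v1=B3 downbeat M7
bar 3: v0=E3 v1=C4 downbeat m6
bar 4: v0=B2 v1=C4 downbeat m2
bar 5: v0=C3 v1=C4 downbeat P8
  -> R4 @ bar 1 tick 0 v(0, 1): D3/E3 M2 untreated
  -> R4 @ bar 2 tick 0 v(0, 1): C3/B3 M7 untreated
  -> R4 @ bar 4 tick 0 v(0, 1): B2/C4 m2 untreated
  -> R8 @ bar 4 tick 0 v(0, 1): penult m2 not 3rd/6th
  -> R7 @ bar 4 tick 2 v(1,): C4->D3 leap 10st
  -> R2 @ bar 5 tick 0 v(0, 1): B2/D3 m3 -> C3/C4 P8 similar
  -> R7 @ bar 5 tick 0 v(1,): D3->C4 leap 10st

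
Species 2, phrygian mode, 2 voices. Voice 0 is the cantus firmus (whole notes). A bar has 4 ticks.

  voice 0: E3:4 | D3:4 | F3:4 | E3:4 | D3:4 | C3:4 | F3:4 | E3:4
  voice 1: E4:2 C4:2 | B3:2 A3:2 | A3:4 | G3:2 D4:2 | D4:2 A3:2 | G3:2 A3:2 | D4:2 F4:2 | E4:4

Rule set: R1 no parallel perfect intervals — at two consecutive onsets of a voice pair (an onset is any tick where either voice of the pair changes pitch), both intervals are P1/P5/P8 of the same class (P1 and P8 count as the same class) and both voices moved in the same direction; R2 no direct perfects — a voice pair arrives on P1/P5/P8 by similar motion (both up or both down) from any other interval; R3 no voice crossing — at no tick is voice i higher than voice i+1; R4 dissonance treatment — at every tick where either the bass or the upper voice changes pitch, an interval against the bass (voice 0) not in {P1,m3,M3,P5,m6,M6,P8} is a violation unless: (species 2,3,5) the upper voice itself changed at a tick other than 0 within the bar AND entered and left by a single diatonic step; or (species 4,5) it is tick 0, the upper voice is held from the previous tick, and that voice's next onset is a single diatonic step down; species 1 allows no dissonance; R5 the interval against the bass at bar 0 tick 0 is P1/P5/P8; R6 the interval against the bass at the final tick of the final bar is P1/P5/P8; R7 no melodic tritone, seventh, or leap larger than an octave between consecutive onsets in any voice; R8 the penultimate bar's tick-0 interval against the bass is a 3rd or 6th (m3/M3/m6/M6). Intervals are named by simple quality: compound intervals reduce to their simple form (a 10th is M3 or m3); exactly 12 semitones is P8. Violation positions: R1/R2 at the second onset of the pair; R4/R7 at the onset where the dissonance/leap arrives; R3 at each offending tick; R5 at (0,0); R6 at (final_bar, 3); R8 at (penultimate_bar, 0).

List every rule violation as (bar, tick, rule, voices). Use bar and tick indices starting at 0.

(3, 2, R4, (0, 1))
(5, 0, R1, (0, 1))
(7, 0, R1, (0, 1))

bar 0: v0=E3 v1=E4 downbeat P8
bar 1: v0=D3 v1=B3 downbeat M6
bar 2: v0=F3 v1=A3 downbeat M3
bar 3: v0=E3 v1=G3 downbeat m3
bar 4: v0=D3 v1=D4 downbeat P8
bar 5: v0=C3 v1=G3 downbeat P5
bar 6: v0=F3 v1=D4 downbeat M6
bar 7: v0=E3 v1=E4 downbeat P8
  -> R4 @ bar 3 tick 2 v(0, 1): E3/D4 m7 untreated
  -> R1 @ bar 5 tick 0 v(0, 1): D3/A3 P5 -> C3/G3 P5 similar
  -> R1 @ bar 7 tick 0 v(0, 1): F3/F4 P8 -> E3/E4 P8 similar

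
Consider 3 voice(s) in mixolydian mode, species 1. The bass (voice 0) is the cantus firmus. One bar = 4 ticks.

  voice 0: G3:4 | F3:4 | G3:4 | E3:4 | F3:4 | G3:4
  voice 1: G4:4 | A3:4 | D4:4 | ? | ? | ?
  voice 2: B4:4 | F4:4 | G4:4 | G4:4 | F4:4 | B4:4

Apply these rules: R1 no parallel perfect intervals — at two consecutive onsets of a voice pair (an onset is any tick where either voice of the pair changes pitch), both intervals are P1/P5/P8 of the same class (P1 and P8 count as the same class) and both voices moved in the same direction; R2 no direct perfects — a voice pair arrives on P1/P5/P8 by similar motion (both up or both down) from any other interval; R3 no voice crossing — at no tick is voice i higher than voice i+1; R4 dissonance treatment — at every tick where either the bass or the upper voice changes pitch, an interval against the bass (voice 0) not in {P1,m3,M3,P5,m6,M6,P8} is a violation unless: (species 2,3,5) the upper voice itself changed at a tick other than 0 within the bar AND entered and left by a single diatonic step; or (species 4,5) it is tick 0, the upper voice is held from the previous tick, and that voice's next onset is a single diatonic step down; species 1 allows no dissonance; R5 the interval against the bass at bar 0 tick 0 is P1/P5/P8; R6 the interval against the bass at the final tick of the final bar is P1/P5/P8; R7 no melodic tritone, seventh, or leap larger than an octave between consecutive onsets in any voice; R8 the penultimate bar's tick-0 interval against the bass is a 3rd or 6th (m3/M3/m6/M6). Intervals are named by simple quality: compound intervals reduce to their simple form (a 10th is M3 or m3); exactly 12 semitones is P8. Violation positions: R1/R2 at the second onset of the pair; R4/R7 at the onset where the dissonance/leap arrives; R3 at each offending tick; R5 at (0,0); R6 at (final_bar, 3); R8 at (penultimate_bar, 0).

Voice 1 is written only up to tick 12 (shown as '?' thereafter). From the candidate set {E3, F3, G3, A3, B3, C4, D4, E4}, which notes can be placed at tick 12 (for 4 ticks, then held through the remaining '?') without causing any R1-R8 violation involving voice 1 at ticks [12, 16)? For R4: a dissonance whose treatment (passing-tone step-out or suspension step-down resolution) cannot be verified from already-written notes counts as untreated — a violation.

{C4, E4, G3}

E3: violates R2,R7
F3: violates R4
G3: legal
A3: violates R4
B3: violates R1
C4: legal
D4: violates R4
E4: legal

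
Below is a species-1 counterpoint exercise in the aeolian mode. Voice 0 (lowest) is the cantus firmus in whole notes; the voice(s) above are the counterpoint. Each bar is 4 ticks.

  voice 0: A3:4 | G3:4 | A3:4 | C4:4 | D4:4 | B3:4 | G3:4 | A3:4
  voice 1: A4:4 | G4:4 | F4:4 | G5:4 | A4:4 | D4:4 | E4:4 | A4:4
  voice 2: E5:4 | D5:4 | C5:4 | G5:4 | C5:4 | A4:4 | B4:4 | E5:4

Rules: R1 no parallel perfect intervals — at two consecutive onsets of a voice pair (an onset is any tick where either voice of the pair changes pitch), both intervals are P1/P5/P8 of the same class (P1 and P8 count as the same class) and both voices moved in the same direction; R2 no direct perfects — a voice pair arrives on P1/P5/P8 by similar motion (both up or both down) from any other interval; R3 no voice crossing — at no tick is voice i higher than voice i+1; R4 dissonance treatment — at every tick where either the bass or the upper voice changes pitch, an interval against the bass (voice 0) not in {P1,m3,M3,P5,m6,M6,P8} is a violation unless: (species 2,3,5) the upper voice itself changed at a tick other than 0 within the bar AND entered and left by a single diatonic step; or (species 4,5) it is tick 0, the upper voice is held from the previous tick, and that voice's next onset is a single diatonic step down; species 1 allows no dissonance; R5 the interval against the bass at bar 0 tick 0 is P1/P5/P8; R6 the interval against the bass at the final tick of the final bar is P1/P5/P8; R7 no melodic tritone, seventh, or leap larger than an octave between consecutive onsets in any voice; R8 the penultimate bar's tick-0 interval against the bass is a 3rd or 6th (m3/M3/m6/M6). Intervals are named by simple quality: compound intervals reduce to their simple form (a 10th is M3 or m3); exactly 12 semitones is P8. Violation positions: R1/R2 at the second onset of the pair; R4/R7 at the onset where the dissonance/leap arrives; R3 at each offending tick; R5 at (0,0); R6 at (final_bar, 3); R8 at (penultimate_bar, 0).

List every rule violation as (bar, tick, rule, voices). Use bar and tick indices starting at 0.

(1, 0, R1, (0, 1))
(1, 0, R1, (0, 2))
(1, 0, R1, (1, 2))
(2, 0, R1, (1, 2))
(3, 0, R2, (0, 1))
(3, 0, R2, (0, 2))
(3, 0, R2, (1, 2))
(3, 0, R7, (1,))
(4, 0, R4, (0, 2))
(4, 0, R7, (1,))
(5, 0, R2, (1, 2))
(5, 0, R4, (0, 2))
(6, 0, R1, (1, 2))
(7, 0, R1, (1, 2))
(7, 0, R2, (0, 1))
(7, 0, R2, (0, 2))

bar 0: v0=A3 v1=A4 v2=E5 downbeat P5
bar 1: v0=G3 v1=G4 v2=D5 downbeat P5
bar 2: v0=A3 v1=F4 v2=C5 downbeat m3
bar 3: v0=C4 v1=G5 v2=G5 downbeat P5
bar 4: v0=D4 v1=A4 v2=C5 downbeat m7
bar 5: v0=B3 v1=D4 v2=A4 downbeat m7
bar 6: v0=G3 v1=E4 v2=B4 downbeat M3
bar 7: v0=A3 v1=A4 v2=E5 downbeat P5
  -> R1 @ bar 1 tick 0 v(0, 1): A3/A4 P8 -> G3/G4 P8 similar
  -> R1 @ bar 1 tick 0 v(0, 2): A3/E5 P5 -> G3/D5 P5 similar
  -> R1 @ bar 1 tick 0 v(1, 2): A4/E5 P5 -> G4/D5 P5 similar
  -> R1 @ bar 2 tick 0 v(1, 2): G4/D5 P5 -> F4/C5 P5 similar
  -> R2 @ bar 3 tick 0 v(0, 1): A3/F4 m6 -> C4/G5 P5 similar
  -> R2 @ bar 3 tick 0 v(0, 2): A3/C5 m3 -> C4/G5 P5 similar
  -> R2 @ bar 3 tick 0 v(1, 2): F4/C5 P5 -> G5/G5 P1 similar
  -> R7 @ bar 3 tick 0 v(1,): F4->G5 leap 14st
  -> R4 @ bar 4 tick 0 v(0, 2): D4/C5 m7 untreated
  -> R7 @ bar 4 tick 0 v(1,): G5->A4 leap 10st
  -> R2 @ bar 5 tick 0 v(1, 2): A4/C5 m3 -> D4/A4 P5 similar
  -> R4 @ bar 5 tick 0 v(0, 2): B3/A4 m7 untreated
  -> R1 @ bar 6 tick 0 v(1, 2): D4/A4 P5 -> E4/B4 P5 similar
  -> R1 @ bar 7 tick 0 v(1, 2): E4/B4 P5 -> A4/E5 P5 similar
  -> R2 @ bar 7 tick 0 v(0, 1): G3/E4 M6 -> A3/A4 P8 similar
  -> R2 @ bar 7 tick 0 v(0, 2): G3/B4 M3 -> A3/E5 P5 similar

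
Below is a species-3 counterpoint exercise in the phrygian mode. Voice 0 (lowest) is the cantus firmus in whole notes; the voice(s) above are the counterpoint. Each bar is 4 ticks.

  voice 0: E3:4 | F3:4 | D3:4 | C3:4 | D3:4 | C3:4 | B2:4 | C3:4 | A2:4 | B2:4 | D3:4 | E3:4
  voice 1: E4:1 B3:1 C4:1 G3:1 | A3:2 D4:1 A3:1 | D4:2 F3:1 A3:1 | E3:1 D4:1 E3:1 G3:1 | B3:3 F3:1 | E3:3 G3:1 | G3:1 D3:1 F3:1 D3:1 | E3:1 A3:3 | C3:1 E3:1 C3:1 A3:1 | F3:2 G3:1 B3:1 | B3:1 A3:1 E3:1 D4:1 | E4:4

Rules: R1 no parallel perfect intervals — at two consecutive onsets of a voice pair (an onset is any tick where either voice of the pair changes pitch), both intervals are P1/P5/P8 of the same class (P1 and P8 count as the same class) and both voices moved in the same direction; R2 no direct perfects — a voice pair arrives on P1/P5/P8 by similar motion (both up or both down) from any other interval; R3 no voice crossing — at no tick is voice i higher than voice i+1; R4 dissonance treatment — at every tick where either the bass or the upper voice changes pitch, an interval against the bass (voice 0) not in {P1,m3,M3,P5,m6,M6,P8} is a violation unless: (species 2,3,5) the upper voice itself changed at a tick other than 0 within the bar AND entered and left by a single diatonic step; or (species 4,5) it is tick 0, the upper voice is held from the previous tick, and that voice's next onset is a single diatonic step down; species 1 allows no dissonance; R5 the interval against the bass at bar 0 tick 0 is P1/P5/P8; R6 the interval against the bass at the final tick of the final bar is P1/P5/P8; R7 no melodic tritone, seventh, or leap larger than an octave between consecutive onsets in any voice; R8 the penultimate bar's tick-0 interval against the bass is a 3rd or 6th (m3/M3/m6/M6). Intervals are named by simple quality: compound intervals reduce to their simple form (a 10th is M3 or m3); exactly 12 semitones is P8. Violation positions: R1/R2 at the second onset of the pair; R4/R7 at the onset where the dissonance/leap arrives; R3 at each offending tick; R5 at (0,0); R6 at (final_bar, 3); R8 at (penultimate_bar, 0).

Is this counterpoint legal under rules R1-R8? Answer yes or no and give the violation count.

bar 0: v0=E3 v1=E4 (P8)
bar 1: v0=F3 v1=A3 (M3)
bar 2: v0=D3 v1=D4 (P8)
bar 3: v0=C3 v1=E3 (M3)
bar 4: v0=D3 v1=B3 (M6)
bar 5: v0=C3 v1=E3 (M3)
bar 6: v0=B2 v1=G3 (m6)
bar 7: v0=C3 v1=E3 (M3)
bar 8: v0=A2 v1=C3 (m3)
bar 9: v0=B2 v1=F3 (TT)
bar 10: v0=D3 v1=B3 (M6)
bar 11: v0=E3 v1=E4 (P8)
  R4 @ bar3.1: C3/D4 M2 untreated
  R7 @ bar3.1: E3->D4 leap 10st
  R7 @ bar3.2: D4->E3 leap 10st
  R7 @ bar4.3: B3->F3 leap 6st
  R4 @ bar6.2: B2/F3 TT untreated
  R4 @ bar9.0: B2/F3 TT untreated
  R4 @ bar10.2: D3/E3 M2 untreated
  R7 @ bar10.3: E3->D4 leap 10st
  R1 @ bar11.0: D3/D4 P8 -> E3/E4 P8 similar

No (9 violations)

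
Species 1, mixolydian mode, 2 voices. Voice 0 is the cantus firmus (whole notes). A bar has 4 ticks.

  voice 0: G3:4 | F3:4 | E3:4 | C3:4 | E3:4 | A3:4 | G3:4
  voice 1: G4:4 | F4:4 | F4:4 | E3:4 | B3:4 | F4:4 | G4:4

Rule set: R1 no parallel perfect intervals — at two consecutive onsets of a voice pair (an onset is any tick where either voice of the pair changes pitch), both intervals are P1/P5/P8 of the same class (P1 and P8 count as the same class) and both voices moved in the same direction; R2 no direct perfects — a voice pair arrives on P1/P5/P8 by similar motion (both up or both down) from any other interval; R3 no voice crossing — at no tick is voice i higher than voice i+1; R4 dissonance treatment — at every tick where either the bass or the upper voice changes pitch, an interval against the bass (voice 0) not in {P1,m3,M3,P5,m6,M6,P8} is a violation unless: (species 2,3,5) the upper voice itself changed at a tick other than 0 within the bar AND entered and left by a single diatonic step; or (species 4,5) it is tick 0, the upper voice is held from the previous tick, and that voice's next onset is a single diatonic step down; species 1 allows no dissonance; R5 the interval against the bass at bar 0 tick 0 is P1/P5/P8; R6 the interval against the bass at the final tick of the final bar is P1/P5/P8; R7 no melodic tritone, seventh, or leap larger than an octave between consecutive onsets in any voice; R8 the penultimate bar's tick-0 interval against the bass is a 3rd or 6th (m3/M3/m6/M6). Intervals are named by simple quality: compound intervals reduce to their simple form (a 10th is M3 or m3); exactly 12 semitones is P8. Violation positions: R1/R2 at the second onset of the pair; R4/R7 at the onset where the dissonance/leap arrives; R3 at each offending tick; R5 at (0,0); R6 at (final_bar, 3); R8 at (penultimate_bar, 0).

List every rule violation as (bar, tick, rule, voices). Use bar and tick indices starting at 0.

(1, 0, R1, (0, 1))
(2, 0, R4, (0, 1))
(3, 0, R7, (1,))
(4, 0, R2, (0, 1))
(5, 0, R7, (1,))

bar 0: v0=G3 v1=G4 downbeat P8
bar 1: v0=F3 v1=F4 downbeat P8
bar 2: v0=E3 v1=F4 downbeat m2
bar 3: v0=C3 v1=E3 downbeat M3
bar 4: v0=E3 v1=B3 downbeat P5
bar 5: v0=A3 v1=F4 downbeat m6
bar 6: v0=G3 v1=G4 downbeat P8
  -> R1 @ bar 1 tick 0 v(0, 1): G3/G4 P8 -> F3/F4 P8 similar
  -> R4 @ bar 2 tick 0 v(0, 1): E3/F4 m2 untreated
  -> R7 @ bar 3 tick 0 v(1,): F4->E3 leap 13st
  -> R2 @ bar 4 tick 0 v(0, 1): C3/E3 M3 -> E3/B3 P5 similar
  -> R7 @ bar 5 tick 0 v(1,): B3->F4 leap 6st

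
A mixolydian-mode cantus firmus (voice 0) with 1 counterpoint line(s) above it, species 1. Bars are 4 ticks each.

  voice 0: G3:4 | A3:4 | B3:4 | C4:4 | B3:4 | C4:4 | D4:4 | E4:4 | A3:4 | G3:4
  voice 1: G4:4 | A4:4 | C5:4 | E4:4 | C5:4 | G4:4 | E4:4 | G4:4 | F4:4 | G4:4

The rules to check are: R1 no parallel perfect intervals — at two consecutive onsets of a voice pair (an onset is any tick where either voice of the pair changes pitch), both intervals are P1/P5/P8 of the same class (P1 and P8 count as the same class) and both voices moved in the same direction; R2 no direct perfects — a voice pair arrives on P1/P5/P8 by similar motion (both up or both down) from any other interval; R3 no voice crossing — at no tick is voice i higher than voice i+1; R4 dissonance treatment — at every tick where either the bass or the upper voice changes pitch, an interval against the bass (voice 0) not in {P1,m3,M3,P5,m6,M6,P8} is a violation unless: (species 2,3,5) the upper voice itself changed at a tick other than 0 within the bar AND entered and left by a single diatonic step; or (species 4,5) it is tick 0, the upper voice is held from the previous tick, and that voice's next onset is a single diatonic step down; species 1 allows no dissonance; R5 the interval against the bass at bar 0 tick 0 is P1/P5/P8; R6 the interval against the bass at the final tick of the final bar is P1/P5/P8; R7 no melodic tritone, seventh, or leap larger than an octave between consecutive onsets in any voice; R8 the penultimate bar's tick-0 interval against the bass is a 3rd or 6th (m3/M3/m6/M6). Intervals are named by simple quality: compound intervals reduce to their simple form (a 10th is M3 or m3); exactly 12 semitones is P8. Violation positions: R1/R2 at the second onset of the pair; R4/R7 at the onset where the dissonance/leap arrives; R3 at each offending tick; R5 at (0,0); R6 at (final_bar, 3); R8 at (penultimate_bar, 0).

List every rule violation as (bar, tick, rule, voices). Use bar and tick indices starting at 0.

bar 0: v0=G3 v1=G4 downbeat P8
bar 1: v0=A3 v1=A4 downbeat P8
bar 2: v0=B3 v1=C5 downbeat m2
bar 3: v0=C4 v1=E4 downbeat M3
bar 4: v0=B3 v1=C5 downbeat m2
bar 5: v0=C4 v1=G4 downbeat P5
bar 6: v0=D4 v1=E4 downbeat M2
bar 7: v0=E4 v1=G4 downbeat m3
bar 8: v0=A3 v1=F4 downbeat m6
bar 9: v0=G3 v1=G4 downbeat P8
  -> R1 @ bar 1 tick 0 v(0, 1): G3/G4 P8 -> A3/A4 P8 similar
  -> R4 @ bar 2 tick 0 v(0, 1): B3/C5 m2 untreated
  -> R4 @ bar 4 tick 0 v(0, 1): B3/C5 m2 untreated
  -> R4 @ bar 6 tick 0 v(0, 1): D4/E4 M2 untreated

(1, 0, R1, (0, 1))
(2, 0, R4, (0, 1))
(4, 0, R4, (0, 1))
(6, 0, R4, (0, 1))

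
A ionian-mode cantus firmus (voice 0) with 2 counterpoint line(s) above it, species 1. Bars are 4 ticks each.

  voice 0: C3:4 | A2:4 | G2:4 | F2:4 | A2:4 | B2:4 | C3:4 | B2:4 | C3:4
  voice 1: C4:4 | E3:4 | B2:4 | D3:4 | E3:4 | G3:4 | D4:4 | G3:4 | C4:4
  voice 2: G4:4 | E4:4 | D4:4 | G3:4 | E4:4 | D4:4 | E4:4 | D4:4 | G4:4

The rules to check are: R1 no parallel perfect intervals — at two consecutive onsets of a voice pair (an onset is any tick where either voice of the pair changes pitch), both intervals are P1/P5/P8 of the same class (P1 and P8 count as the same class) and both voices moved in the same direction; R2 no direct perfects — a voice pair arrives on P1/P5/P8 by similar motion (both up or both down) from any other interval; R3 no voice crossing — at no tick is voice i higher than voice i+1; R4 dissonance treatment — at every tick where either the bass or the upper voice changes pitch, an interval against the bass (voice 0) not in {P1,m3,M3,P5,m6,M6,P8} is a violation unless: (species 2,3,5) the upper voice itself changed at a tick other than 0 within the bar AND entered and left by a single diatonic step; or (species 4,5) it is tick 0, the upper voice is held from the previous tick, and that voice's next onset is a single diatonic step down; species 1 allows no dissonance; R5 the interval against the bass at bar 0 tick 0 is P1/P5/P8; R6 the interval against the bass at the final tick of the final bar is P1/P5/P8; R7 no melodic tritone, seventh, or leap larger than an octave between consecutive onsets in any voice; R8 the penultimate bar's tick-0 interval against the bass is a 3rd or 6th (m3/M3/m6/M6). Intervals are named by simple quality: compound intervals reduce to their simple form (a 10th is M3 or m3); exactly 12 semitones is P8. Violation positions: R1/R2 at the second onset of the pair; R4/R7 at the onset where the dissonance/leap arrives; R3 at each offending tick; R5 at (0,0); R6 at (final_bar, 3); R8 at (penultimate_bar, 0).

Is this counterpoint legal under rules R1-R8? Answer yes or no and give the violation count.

bar 0: v0=C3 v1=C4 v2=G4 (P5)
bar 1: v0=A2 v1=E3 v2=E4 (P5)
bar 2: v0=G2 v1=B2 v2=D4 (P5)
bar 3: v0=F2 v1=D3 v2=G3 (M2)
bar 4: v0=A2 v1=E3 v2=E4 (P5)
bar 5: v0=B2 v1=G3 v2=D4 (m3)
bar 6: v0=C3 v1=D4 v2=E4 (M3)
bar 7: v0=B2 v1=G3 v2=D4 (m3)
bar 8: v0=C3 v1=C4 v2=G4 (P5)
  R1 @ bar1.0: C3/G4 P5 -> A2/E4 P5 similar
  R2 @ bar1.0: C3/C4 P8 -> A2/E3 P5 similar
  R2 @ bar1.0: C4/G4 P5 -> E3/E4 P8 similar
  R1 @ bar2.0: A2/E4 P5 -> G2/D4 P5 similar
  R4 @ bar3.0: F2/G3 M2 untreated
  R2 @ bar4.0: F2/D3 M6 -> A2/E3 P5 similar
  R2 @ bar4.0: F2/G3 M2 -> A2/E4 P5 similar
  R2 @ bar4.0: D3/G3 P4 -> E3/E4 P8 similar
  R4 @ bar6.0: C3/D4 M2 untreated
  R2 @ bar7.0: D4/E4 M2 -> G3/D4 P5 similar
  R1 @ bar8.0: G3/D4 P5 -> C4/G4 P5 similar
  R2 @ bar8.0: B2/G3 m6 -> C3/C4 P8 similar
  R2 @ bar8.0: B2/D4 m3 -> C3/G4 P5 similar

No (13 violations)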